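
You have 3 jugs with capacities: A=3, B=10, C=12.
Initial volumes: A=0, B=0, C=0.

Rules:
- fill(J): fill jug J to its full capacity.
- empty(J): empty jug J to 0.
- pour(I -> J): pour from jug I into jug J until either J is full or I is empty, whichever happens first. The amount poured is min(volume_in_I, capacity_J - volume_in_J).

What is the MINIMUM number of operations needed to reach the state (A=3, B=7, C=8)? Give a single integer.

BFS from (A=0, B=0, C=0). One shortest path:
  1. fill(A) -> (A=3 B=0 C=0)
  2. fill(C) -> (A=3 B=0 C=12)
  3. pour(A -> B) -> (A=0 B=3 C=12)
  4. fill(A) -> (A=3 B=3 C=12)
  5. pour(A -> B) -> (A=0 B=6 C=12)
  6. pour(C -> B) -> (A=0 B=10 C=8)
  7. pour(B -> A) -> (A=3 B=7 C=8)
Reached target in 7 moves.

Answer: 7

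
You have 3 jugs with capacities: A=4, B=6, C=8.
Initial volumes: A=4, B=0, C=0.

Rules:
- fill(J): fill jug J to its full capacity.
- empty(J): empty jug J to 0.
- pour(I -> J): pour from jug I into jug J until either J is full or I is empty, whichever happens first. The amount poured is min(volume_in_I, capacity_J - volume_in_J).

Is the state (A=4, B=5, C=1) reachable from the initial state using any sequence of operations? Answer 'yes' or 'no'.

Answer: no

Derivation:
BFS explored all 54 reachable states.
Reachable set includes: (0,0,0), (0,0,2), (0,0,4), (0,0,6), (0,0,8), (0,2,0), (0,2,2), (0,2,4), (0,2,6), (0,2,8), (0,4,0), (0,4,2) ...
Target (A=4, B=5, C=1) not in reachable set → no.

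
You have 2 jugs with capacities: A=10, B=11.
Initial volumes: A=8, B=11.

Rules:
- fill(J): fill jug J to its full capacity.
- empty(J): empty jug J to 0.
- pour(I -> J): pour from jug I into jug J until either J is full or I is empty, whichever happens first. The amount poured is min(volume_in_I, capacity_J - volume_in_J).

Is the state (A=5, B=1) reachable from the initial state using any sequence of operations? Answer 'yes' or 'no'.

Answer: no

Derivation:
BFS explored all 42 reachable states.
Reachable set includes: (0,0), (0,1), (0,2), (0,3), (0,4), (0,5), (0,6), (0,7), (0,8), (0,9), (0,10), (0,11) ...
Target (A=5, B=1) not in reachable set → no.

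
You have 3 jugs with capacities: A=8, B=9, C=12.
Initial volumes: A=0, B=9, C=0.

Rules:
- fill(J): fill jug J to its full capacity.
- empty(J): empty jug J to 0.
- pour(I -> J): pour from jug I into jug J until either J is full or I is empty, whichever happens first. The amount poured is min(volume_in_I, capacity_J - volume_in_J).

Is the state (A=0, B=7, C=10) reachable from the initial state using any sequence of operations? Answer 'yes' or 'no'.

BFS from (A=0, B=9, C=0):
  1. fill(A) -> (A=8 B=9 C=0)
  2. pour(B -> C) -> (A=8 B=0 C=9)
  3. pour(A -> B) -> (A=0 B=8 C=9)
  4. pour(C -> A) -> (A=8 B=8 C=1)
  5. pour(A -> B) -> (A=7 B=9 C=1)
  6. pour(B -> C) -> (A=7 B=0 C=10)
  7. pour(A -> B) -> (A=0 B=7 C=10)
Target reached → yes.

Answer: yes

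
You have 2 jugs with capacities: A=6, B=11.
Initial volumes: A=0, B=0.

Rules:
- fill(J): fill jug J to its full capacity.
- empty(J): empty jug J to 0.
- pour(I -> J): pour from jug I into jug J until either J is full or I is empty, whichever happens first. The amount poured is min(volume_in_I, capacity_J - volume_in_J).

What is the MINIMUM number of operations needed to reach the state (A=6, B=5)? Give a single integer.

Answer: 2

Derivation:
BFS from (A=0, B=0). One shortest path:
  1. fill(B) -> (A=0 B=11)
  2. pour(B -> A) -> (A=6 B=5)
Reached target in 2 moves.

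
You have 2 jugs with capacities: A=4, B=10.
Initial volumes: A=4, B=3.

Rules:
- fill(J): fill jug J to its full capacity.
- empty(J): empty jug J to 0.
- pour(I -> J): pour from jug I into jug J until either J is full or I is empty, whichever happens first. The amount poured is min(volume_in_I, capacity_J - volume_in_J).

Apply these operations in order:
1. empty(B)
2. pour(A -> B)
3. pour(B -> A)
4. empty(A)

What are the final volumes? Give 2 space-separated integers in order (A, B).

Step 1: empty(B) -> (A=4 B=0)
Step 2: pour(A -> B) -> (A=0 B=4)
Step 3: pour(B -> A) -> (A=4 B=0)
Step 4: empty(A) -> (A=0 B=0)

Answer: 0 0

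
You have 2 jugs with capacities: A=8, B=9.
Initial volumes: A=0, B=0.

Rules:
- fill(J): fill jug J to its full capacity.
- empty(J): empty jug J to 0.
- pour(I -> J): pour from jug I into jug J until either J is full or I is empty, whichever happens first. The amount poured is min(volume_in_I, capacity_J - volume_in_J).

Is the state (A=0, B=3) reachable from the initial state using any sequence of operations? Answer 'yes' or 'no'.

Answer: yes

Derivation:
BFS from (A=0, B=0):
  1. fill(B) -> (A=0 B=9)
  2. pour(B -> A) -> (A=8 B=1)
  3. empty(A) -> (A=0 B=1)
  4. pour(B -> A) -> (A=1 B=0)
  5. fill(B) -> (A=1 B=9)
  6. pour(B -> A) -> (A=8 B=2)
  7. empty(A) -> (A=0 B=2)
  8. pour(B -> A) -> (A=2 B=0)
  9. fill(B) -> (A=2 B=9)
  10. pour(B -> A) -> (A=8 B=3)
  11. empty(A) -> (A=0 B=3)
Target reached → yes.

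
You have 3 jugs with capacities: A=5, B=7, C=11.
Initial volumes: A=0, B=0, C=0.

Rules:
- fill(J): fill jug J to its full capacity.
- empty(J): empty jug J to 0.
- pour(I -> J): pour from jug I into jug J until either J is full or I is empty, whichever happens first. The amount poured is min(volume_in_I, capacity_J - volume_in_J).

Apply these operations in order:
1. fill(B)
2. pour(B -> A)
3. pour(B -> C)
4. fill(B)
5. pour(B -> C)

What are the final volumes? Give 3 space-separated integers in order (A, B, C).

Step 1: fill(B) -> (A=0 B=7 C=0)
Step 2: pour(B -> A) -> (A=5 B=2 C=0)
Step 3: pour(B -> C) -> (A=5 B=0 C=2)
Step 4: fill(B) -> (A=5 B=7 C=2)
Step 5: pour(B -> C) -> (A=5 B=0 C=9)

Answer: 5 0 9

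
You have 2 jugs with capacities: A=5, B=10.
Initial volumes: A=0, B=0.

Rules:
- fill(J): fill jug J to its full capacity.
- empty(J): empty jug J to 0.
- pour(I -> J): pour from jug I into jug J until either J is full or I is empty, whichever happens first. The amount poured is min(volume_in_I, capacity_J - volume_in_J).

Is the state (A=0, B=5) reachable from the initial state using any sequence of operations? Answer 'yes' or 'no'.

Answer: yes

Derivation:
BFS from (A=0, B=0):
  1. fill(A) -> (A=5 B=0)
  2. pour(A -> B) -> (A=0 B=5)
Target reached → yes.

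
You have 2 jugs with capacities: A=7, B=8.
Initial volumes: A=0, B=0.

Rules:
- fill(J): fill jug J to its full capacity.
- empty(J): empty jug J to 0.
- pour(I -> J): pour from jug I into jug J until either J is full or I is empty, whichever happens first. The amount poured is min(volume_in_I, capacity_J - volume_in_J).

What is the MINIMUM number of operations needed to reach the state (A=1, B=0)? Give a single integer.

Answer: 4

Derivation:
BFS from (A=0, B=0). One shortest path:
  1. fill(B) -> (A=0 B=8)
  2. pour(B -> A) -> (A=7 B=1)
  3. empty(A) -> (A=0 B=1)
  4. pour(B -> A) -> (A=1 B=0)
Reached target in 4 moves.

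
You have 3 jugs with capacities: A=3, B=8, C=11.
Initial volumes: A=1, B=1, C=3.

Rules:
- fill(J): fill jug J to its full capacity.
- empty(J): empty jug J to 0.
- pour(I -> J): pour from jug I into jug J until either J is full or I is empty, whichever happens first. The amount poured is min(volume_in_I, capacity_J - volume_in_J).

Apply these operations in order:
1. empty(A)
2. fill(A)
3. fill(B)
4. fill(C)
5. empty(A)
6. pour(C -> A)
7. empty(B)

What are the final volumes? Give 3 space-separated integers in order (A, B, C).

Step 1: empty(A) -> (A=0 B=1 C=3)
Step 2: fill(A) -> (A=3 B=1 C=3)
Step 3: fill(B) -> (A=3 B=8 C=3)
Step 4: fill(C) -> (A=3 B=8 C=11)
Step 5: empty(A) -> (A=0 B=8 C=11)
Step 6: pour(C -> A) -> (A=3 B=8 C=8)
Step 7: empty(B) -> (A=3 B=0 C=8)

Answer: 3 0 8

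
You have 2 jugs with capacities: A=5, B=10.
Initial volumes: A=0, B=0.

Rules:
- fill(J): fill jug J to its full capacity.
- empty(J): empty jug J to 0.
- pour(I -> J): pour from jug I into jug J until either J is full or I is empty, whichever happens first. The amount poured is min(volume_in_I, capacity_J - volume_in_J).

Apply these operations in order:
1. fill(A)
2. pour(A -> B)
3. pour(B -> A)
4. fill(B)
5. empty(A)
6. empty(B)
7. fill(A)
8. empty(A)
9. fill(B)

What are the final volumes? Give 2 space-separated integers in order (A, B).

Answer: 0 10

Derivation:
Step 1: fill(A) -> (A=5 B=0)
Step 2: pour(A -> B) -> (A=0 B=5)
Step 3: pour(B -> A) -> (A=5 B=0)
Step 4: fill(B) -> (A=5 B=10)
Step 5: empty(A) -> (A=0 B=10)
Step 6: empty(B) -> (A=0 B=0)
Step 7: fill(A) -> (A=5 B=0)
Step 8: empty(A) -> (A=0 B=0)
Step 9: fill(B) -> (A=0 B=10)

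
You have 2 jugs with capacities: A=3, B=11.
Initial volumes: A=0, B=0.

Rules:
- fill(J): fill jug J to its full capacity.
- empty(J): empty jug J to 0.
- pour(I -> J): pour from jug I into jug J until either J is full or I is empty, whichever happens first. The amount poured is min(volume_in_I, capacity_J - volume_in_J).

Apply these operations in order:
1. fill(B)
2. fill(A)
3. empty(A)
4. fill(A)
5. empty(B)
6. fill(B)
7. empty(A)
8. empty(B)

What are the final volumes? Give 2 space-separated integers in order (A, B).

Step 1: fill(B) -> (A=0 B=11)
Step 2: fill(A) -> (A=3 B=11)
Step 3: empty(A) -> (A=0 B=11)
Step 4: fill(A) -> (A=3 B=11)
Step 5: empty(B) -> (A=3 B=0)
Step 6: fill(B) -> (A=3 B=11)
Step 7: empty(A) -> (A=0 B=11)
Step 8: empty(B) -> (A=0 B=0)

Answer: 0 0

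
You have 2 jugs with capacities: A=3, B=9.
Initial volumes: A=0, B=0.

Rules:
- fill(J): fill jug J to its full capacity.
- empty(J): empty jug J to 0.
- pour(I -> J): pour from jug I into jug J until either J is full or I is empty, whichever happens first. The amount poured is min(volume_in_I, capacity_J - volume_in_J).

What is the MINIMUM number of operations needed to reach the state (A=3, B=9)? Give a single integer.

BFS from (A=0, B=0). One shortest path:
  1. fill(A) -> (A=3 B=0)
  2. fill(B) -> (A=3 B=9)
Reached target in 2 moves.

Answer: 2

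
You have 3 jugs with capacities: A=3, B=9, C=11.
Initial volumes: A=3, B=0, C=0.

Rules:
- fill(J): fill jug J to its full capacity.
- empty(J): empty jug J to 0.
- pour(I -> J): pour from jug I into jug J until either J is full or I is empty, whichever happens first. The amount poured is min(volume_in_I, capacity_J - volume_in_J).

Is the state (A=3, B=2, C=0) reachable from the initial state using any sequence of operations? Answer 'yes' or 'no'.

BFS from (A=3, B=0, C=0):
  1. fill(C) -> (A=3 B=0 C=11)
  2. pour(C -> B) -> (A=3 B=9 C=2)
  3. empty(B) -> (A=3 B=0 C=2)
  4. pour(C -> B) -> (A=3 B=2 C=0)
Target reached → yes.

Answer: yes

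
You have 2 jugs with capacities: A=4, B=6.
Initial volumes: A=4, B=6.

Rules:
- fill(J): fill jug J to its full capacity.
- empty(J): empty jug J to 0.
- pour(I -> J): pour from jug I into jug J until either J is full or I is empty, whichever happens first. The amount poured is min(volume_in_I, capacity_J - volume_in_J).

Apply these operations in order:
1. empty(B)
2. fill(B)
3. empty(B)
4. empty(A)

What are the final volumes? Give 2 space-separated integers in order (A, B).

Answer: 0 0

Derivation:
Step 1: empty(B) -> (A=4 B=0)
Step 2: fill(B) -> (A=4 B=6)
Step 3: empty(B) -> (A=4 B=0)
Step 4: empty(A) -> (A=0 B=0)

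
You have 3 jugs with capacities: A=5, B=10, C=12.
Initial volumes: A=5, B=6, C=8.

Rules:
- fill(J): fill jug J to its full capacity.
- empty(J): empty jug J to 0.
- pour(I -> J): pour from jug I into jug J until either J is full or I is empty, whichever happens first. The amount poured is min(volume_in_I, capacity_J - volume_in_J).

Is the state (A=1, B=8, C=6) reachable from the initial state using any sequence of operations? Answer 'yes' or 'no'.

BFS explored all 462 reachable states.
Reachable set includes: (0,0,0), (0,0,1), (0,0,2), (0,0,3), (0,0,4), (0,0,5), (0,0,6), (0,0,7), (0,0,8), (0,0,9), (0,0,10), (0,0,11) ...
Target (A=1, B=8, C=6) not in reachable set → no.

Answer: no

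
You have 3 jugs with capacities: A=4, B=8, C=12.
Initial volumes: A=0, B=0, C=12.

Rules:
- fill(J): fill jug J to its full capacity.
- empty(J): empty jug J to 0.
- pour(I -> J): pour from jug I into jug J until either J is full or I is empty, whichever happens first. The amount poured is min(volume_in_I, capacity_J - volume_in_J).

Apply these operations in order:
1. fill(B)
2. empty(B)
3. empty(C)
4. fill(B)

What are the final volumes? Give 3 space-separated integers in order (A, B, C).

Answer: 0 8 0

Derivation:
Step 1: fill(B) -> (A=0 B=8 C=12)
Step 2: empty(B) -> (A=0 B=0 C=12)
Step 3: empty(C) -> (A=0 B=0 C=0)
Step 4: fill(B) -> (A=0 B=8 C=0)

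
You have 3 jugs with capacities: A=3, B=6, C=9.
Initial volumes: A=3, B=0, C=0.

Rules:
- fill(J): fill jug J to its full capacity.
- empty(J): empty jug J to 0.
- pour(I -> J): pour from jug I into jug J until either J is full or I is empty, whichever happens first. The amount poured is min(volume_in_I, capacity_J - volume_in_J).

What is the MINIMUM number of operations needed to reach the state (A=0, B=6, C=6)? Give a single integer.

BFS from (A=3, B=0, C=0). One shortest path:
  1. fill(C) -> (A=3 B=0 C=9)
  2. pour(A -> B) -> (A=0 B=3 C=9)
  3. pour(C -> B) -> (A=0 B=6 C=6)
Reached target in 3 moves.

Answer: 3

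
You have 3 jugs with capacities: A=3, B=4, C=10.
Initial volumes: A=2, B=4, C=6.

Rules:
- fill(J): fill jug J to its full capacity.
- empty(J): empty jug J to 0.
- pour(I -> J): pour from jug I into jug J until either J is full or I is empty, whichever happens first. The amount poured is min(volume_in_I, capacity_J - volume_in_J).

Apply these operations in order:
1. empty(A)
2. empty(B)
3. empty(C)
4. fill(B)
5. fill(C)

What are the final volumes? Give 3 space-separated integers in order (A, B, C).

Step 1: empty(A) -> (A=0 B=4 C=6)
Step 2: empty(B) -> (A=0 B=0 C=6)
Step 3: empty(C) -> (A=0 B=0 C=0)
Step 4: fill(B) -> (A=0 B=4 C=0)
Step 5: fill(C) -> (A=0 B=4 C=10)

Answer: 0 4 10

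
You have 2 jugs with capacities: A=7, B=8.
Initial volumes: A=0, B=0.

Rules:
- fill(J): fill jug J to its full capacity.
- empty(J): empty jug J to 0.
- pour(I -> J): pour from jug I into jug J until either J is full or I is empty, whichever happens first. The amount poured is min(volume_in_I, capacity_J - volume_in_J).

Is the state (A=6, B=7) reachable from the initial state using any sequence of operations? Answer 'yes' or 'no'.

BFS explored all 30 reachable states.
Reachable set includes: (0,0), (0,1), (0,2), (0,3), (0,4), (0,5), (0,6), (0,7), (0,8), (1,0), (1,8), (2,0) ...
Target (A=6, B=7) not in reachable set → no.

Answer: no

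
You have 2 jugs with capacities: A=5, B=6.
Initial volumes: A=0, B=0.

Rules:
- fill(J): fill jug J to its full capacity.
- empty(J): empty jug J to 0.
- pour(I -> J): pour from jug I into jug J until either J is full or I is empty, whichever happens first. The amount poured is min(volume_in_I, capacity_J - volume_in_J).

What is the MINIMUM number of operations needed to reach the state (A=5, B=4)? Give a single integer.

BFS from (A=0, B=0). One shortest path:
  1. fill(A) -> (A=5 B=0)
  2. pour(A -> B) -> (A=0 B=5)
  3. fill(A) -> (A=5 B=5)
  4. pour(A -> B) -> (A=4 B=6)
  5. empty(B) -> (A=4 B=0)
  6. pour(A -> B) -> (A=0 B=4)
  7. fill(A) -> (A=5 B=4)
Reached target in 7 moves.

Answer: 7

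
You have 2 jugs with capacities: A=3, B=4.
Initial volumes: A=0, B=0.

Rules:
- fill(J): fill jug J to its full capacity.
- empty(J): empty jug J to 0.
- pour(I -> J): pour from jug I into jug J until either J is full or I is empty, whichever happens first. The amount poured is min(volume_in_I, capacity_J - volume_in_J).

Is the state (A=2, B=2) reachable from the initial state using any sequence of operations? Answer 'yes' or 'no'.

Answer: no

Derivation:
BFS explored all 14 reachable states.
Reachable set includes: (0,0), (0,1), (0,2), (0,3), (0,4), (1,0), (1,4), (2,0), (2,4), (3,0), (3,1), (3,2) ...
Target (A=2, B=2) not in reachable set → no.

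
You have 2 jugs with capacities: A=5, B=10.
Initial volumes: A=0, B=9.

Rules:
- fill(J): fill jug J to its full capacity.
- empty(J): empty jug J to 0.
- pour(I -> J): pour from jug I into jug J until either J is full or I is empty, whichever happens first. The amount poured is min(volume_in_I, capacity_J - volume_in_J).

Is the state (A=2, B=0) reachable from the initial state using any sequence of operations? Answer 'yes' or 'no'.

Answer: no

Derivation:
BFS explored all 12 reachable states.
Reachable set includes: (0,0), (0,4), (0,5), (0,9), (0,10), (4,0), (4,10), (5,0), (5,4), (5,5), (5,9), (5,10)
Target (A=2, B=0) not in reachable set → no.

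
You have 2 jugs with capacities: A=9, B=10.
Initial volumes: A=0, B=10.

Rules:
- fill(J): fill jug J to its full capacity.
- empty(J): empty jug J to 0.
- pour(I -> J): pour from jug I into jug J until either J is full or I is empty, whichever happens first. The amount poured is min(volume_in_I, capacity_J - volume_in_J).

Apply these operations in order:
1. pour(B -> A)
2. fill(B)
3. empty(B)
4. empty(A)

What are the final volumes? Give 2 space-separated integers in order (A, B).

Answer: 0 0

Derivation:
Step 1: pour(B -> A) -> (A=9 B=1)
Step 2: fill(B) -> (A=9 B=10)
Step 3: empty(B) -> (A=9 B=0)
Step 4: empty(A) -> (A=0 B=0)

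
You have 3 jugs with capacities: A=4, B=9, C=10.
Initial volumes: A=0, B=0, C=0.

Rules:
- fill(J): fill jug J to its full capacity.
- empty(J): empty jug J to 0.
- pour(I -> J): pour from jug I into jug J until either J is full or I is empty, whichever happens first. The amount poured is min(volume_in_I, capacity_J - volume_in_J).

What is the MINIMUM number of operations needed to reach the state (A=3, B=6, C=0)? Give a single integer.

BFS from (A=0, B=0, C=0). One shortest path:
  1. fill(A) -> (A=4 B=0 C=0)
  2. fill(B) -> (A=4 B=9 C=0)
  3. pour(A -> C) -> (A=0 B=9 C=4)
  4. pour(B -> C) -> (A=0 B=3 C=10)
  5. pour(C -> A) -> (A=4 B=3 C=6)
  6. empty(A) -> (A=0 B=3 C=6)
  7. pour(B -> A) -> (A=3 B=0 C=6)
  8. pour(C -> B) -> (A=3 B=6 C=0)
Reached target in 8 moves.

Answer: 8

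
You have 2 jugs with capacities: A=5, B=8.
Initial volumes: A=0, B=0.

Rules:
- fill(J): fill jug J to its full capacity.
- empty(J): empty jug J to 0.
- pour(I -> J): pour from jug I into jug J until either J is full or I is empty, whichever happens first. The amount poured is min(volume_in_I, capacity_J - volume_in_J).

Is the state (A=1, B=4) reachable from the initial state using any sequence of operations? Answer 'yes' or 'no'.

Answer: no

Derivation:
BFS explored all 26 reachable states.
Reachable set includes: (0,0), (0,1), (0,2), (0,3), (0,4), (0,5), (0,6), (0,7), (0,8), (1,0), (1,8), (2,0) ...
Target (A=1, B=4) not in reachable set → no.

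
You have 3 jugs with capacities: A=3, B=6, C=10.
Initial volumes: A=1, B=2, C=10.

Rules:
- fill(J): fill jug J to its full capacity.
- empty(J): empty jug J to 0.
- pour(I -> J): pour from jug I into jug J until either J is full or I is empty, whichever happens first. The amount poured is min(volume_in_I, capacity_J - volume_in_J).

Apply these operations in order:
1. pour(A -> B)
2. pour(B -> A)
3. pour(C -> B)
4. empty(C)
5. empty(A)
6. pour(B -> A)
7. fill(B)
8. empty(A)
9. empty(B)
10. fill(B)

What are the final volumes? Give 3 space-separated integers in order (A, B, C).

Answer: 0 6 0

Derivation:
Step 1: pour(A -> B) -> (A=0 B=3 C=10)
Step 2: pour(B -> A) -> (A=3 B=0 C=10)
Step 3: pour(C -> B) -> (A=3 B=6 C=4)
Step 4: empty(C) -> (A=3 B=6 C=0)
Step 5: empty(A) -> (A=0 B=6 C=0)
Step 6: pour(B -> A) -> (A=3 B=3 C=0)
Step 7: fill(B) -> (A=3 B=6 C=0)
Step 8: empty(A) -> (A=0 B=6 C=0)
Step 9: empty(B) -> (A=0 B=0 C=0)
Step 10: fill(B) -> (A=0 B=6 C=0)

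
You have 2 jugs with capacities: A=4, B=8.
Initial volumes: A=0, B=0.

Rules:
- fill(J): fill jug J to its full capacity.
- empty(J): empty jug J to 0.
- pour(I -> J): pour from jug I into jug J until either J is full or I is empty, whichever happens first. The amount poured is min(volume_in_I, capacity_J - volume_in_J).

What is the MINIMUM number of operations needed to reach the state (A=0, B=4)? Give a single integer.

Answer: 2

Derivation:
BFS from (A=0, B=0). One shortest path:
  1. fill(A) -> (A=4 B=0)
  2. pour(A -> B) -> (A=0 B=4)
Reached target in 2 moves.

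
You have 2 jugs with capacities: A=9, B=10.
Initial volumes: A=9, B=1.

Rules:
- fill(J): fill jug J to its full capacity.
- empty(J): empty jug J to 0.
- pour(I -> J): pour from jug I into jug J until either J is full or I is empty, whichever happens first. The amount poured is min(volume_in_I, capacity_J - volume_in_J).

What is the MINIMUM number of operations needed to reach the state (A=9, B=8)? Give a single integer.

BFS from (A=9, B=1). One shortest path:
  1. empty(B) -> (A=9 B=0)
  2. pour(A -> B) -> (A=0 B=9)
  3. fill(A) -> (A=9 B=9)
  4. pour(A -> B) -> (A=8 B=10)
  5. empty(B) -> (A=8 B=0)
  6. pour(A -> B) -> (A=0 B=8)
  7. fill(A) -> (A=9 B=8)
Reached target in 7 moves.

Answer: 7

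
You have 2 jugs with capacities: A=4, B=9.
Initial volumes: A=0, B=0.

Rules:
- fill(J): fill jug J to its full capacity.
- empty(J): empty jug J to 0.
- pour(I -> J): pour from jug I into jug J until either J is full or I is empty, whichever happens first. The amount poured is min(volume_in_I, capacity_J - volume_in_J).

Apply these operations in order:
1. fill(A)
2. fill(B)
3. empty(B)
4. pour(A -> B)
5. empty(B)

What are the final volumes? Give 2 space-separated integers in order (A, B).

Answer: 0 0

Derivation:
Step 1: fill(A) -> (A=4 B=0)
Step 2: fill(B) -> (A=4 B=9)
Step 3: empty(B) -> (A=4 B=0)
Step 4: pour(A -> B) -> (A=0 B=4)
Step 5: empty(B) -> (A=0 B=0)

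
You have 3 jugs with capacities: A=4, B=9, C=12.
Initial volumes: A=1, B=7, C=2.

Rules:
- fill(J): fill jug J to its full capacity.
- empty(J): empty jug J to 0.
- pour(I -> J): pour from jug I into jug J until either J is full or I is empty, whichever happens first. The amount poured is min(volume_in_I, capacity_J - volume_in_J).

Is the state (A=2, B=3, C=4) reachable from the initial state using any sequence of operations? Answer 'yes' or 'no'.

Answer: no

Derivation:
BFS explored all 387 reachable states.
Reachable set includes: (0,0,0), (0,0,1), (0,0,2), (0,0,3), (0,0,4), (0,0,5), (0,0,6), (0,0,7), (0,0,8), (0,0,9), (0,0,10), (0,0,11) ...
Target (A=2, B=3, C=4) not in reachable set → no.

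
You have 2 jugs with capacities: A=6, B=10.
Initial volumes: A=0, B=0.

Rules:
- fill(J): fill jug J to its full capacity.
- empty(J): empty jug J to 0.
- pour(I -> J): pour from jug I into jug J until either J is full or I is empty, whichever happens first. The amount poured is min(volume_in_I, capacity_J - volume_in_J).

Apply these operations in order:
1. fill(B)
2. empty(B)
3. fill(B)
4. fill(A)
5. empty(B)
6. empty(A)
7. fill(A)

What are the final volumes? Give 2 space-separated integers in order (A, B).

Answer: 6 0

Derivation:
Step 1: fill(B) -> (A=0 B=10)
Step 2: empty(B) -> (A=0 B=0)
Step 3: fill(B) -> (A=0 B=10)
Step 4: fill(A) -> (A=6 B=10)
Step 5: empty(B) -> (A=6 B=0)
Step 6: empty(A) -> (A=0 B=0)
Step 7: fill(A) -> (A=6 B=0)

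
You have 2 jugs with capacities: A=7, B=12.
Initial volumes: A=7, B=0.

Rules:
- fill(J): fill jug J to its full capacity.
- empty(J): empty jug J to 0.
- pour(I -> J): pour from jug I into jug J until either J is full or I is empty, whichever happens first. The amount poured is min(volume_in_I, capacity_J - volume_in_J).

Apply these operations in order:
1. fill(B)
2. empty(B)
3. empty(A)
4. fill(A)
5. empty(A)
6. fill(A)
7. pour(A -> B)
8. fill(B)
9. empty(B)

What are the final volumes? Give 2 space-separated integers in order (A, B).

Answer: 0 0

Derivation:
Step 1: fill(B) -> (A=7 B=12)
Step 2: empty(B) -> (A=7 B=0)
Step 3: empty(A) -> (A=0 B=0)
Step 4: fill(A) -> (A=7 B=0)
Step 5: empty(A) -> (A=0 B=0)
Step 6: fill(A) -> (A=7 B=0)
Step 7: pour(A -> B) -> (A=0 B=7)
Step 8: fill(B) -> (A=0 B=12)
Step 9: empty(B) -> (A=0 B=0)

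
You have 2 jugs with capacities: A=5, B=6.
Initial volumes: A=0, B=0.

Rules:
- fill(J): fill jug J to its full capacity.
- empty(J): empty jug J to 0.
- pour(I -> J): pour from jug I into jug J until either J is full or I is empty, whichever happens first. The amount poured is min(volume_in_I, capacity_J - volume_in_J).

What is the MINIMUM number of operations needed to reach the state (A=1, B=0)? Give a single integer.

BFS from (A=0, B=0). One shortest path:
  1. fill(B) -> (A=0 B=6)
  2. pour(B -> A) -> (A=5 B=1)
  3. empty(A) -> (A=0 B=1)
  4. pour(B -> A) -> (A=1 B=0)
Reached target in 4 moves.

Answer: 4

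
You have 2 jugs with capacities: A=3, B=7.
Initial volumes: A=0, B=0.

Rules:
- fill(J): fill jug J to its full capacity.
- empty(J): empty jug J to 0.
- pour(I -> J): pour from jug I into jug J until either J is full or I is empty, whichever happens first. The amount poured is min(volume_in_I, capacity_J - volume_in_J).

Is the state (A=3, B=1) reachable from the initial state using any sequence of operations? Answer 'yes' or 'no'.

BFS from (A=0, B=0):
  1. fill(B) -> (A=0 B=7)
  2. pour(B -> A) -> (A=3 B=4)
  3. empty(A) -> (A=0 B=4)
  4. pour(B -> A) -> (A=3 B=1)
Target reached → yes.

Answer: yes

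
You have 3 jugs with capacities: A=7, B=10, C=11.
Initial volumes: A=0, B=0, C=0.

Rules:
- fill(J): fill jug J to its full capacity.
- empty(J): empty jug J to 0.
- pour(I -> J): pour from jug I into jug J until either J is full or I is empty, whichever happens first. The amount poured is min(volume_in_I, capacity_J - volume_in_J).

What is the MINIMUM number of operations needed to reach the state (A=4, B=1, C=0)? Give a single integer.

BFS from (A=0, B=0, C=0). One shortest path:
  1. fill(C) -> (A=0 B=0 C=11)
  2. pour(C -> A) -> (A=7 B=0 C=4)
  3. empty(A) -> (A=0 B=0 C=4)
  4. pour(C -> A) -> (A=4 B=0 C=0)
  5. fill(C) -> (A=4 B=0 C=11)
  6. pour(C -> B) -> (A=4 B=10 C=1)
  7. empty(B) -> (A=4 B=0 C=1)
  8. pour(C -> B) -> (A=4 B=1 C=0)
Reached target in 8 moves.

Answer: 8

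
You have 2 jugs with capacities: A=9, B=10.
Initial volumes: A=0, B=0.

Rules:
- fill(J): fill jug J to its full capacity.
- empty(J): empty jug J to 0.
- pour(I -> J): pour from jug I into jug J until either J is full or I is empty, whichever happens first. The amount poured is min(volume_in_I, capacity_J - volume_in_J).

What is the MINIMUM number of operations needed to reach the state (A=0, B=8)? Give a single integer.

Answer: 6

Derivation:
BFS from (A=0, B=0). One shortest path:
  1. fill(A) -> (A=9 B=0)
  2. pour(A -> B) -> (A=0 B=9)
  3. fill(A) -> (A=9 B=9)
  4. pour(A -> B) -> (A=8 B=10)
  5. empty(B) -> (A=8 B=0)
  6. pour(A -> B) -> (A=0 B=8)
Reached target in 6 moves.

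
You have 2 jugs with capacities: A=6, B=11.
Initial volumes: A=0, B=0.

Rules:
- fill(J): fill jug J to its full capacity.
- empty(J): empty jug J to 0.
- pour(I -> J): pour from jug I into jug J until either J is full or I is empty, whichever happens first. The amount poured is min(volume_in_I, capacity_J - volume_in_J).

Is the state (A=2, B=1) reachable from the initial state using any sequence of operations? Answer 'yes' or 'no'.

BFS explored all 34 reachable states.
Reachable set includes: (0,0), (0,1), (0,2), (0,3), (0,4), (0,5), (0,6), (0,7), (0,8), (0,9), (0,10), (0,11) ...
Target (A=2, B=1) not in reachable set → no.

Answer: no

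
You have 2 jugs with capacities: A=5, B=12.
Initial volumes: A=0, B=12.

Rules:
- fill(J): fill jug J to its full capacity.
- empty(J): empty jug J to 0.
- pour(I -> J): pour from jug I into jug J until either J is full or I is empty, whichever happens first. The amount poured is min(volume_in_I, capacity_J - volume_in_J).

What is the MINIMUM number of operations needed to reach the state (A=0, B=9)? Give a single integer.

BFS from (A=0, B=12). One shortest path:
  1. pour(B -> A) -> (A=5 B=7)
  2. empty(A) -> (A=0 B=7)
  3. pour(B -> A) -> (A=5 B=2)
  4. empty(A) -> (A=0 B=2)
  5. pour(B -> A) -> (A=2 B=0)
  6. fill(B) -> (A=2 B=12)
  7. pour(B -> A) -> (A=5 B=9)
  8. empty(A) -> (A=0 B=9)
Reached target in 8 moves.

Answer: 8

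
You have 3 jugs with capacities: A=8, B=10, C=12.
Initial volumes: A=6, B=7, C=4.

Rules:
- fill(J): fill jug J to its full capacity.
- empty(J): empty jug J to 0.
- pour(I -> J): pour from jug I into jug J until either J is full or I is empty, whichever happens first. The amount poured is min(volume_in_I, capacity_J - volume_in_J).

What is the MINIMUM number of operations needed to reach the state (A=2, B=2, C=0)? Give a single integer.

Answer: 6

Derivation:
BFS from (A=6, B=7, C=4). One shortest path:
  1. fill(B) -> (A=6 B=10 C=4)
  2. empty(C) -> (A=6 B=10 C=0)
  3. pour(A -> C) -> (A=0 B=10 C=6)
  4. pour(B -> A) -> (A=8 B=2 C=6)
  5. pour(A -> C) -> (A=2 B=2 C=12)
  6. empty(C) -> (A=2 B=2 C=0)
Reached target in 6 moves.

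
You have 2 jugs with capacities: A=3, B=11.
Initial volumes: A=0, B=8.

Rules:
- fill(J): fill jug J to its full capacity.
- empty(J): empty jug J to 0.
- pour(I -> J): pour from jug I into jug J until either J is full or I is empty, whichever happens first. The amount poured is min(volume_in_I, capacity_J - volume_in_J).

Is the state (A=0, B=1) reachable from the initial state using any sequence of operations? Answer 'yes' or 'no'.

Answer: yes

Derivation:
BFS from (A=0, B=8):
  1. fill(A) -> (A=3 B=8)
  2. empty(B) -> (A=3 B=0)
  3. pour(A -> B) -> (A=0 B=3)
  4. fill(A) -> (A=3 B=3)
  5. pour(A -> B) -> (A=0 B=6)
  6. fill(A) -> (A=3 B=6)
  7. pour(A -> B) -> (A=0 B=9)
  8. fill(A) -> (A=3 B=9)
  9. pour(A -> B) -> (A=1 B=11)
  10. empty(B) -> (A=1 B=0)
  11. pour(A -> B) -> (A=0 B=1)
Target reached → yes.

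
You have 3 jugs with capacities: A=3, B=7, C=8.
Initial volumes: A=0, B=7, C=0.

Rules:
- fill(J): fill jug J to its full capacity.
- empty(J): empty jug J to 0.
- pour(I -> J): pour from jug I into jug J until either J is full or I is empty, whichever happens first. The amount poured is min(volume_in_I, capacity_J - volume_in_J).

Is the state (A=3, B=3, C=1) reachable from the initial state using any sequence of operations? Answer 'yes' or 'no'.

BFS from (A=0, B=7, C=0):
  1. pour(B -> A) -> (A=3 B=4 C=0)
  2. pour(B -> C) -> (A=3 B=0 C=4)
  3. pour(A -> B) -> (A=0 B=3 C=4)
  4. pour(C -> A) -> (A=3 B=3 C=1)
Target reached → yes.

Answer: yes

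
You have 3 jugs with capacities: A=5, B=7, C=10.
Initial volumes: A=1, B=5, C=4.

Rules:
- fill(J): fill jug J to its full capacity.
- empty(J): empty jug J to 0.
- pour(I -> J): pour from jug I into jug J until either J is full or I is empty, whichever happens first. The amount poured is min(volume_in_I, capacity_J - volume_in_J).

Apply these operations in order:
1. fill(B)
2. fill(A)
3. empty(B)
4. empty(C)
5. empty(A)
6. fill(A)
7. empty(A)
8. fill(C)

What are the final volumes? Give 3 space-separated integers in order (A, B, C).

Step 1: fill(B) -> (A=1 B=7 C=4)
Step 2: fill(A) -> (A=5 B=7 C=4)
Step 3: empty(B) -> (A=5 B=0 C=4)
Step 4: empty(C) -> (A=5 B=0 C=0)
Step 5: empty(A) -> (A=0 B=0 C=0)
Step 6: fill(A) -> (A=5 B=0 C=0)
Step 7: empty(A) -> (A=0 B=0 C=0)
Step 8: fill(C) -> (A=0 B=0 C=10)

Answer: 0 0 10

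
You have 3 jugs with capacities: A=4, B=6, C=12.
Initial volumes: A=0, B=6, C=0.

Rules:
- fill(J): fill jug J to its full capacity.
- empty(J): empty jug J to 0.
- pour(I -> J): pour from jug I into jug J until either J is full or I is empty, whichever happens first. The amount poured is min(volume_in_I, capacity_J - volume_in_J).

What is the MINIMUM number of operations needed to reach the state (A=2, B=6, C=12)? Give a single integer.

BFS from (A=0, B=6, C=0). One shortest path:
  1. fill(C) -> (A=0 B=6 C=12)
  2. pour(B -> A) -> (A=4 B=2 C=12)
  3. empty(A) -> (A=0 B=2 C=12)
  4. pour(B -> A) -> (A=2 B=0 C=12)
  5. fill(B) -> (A=2 B=6 C=12)
Reached target in 5 moves.

Answer: 5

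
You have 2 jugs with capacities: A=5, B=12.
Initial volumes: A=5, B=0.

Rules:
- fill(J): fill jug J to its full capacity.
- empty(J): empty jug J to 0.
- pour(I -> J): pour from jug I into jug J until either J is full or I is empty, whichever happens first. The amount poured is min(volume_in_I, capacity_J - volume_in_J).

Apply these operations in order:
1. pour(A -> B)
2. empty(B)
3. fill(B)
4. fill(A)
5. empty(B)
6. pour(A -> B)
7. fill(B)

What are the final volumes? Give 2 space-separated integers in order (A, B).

Step 1: pour(A -> B) -> (A=0 B=5)
Step 2: empty(B) -> (A=0 B=0)
Step 3: fill(B) -> (A=0 B=12)
Step 4: fill(A) -> (A=5 B=12)
Step 5: empty(B) -> (A=5 B=0)
Step 6: pour(A -> B) -> (A=0 B=5)
Step 7: fill(B) -> (A=0 B=12)

Answer: 0 12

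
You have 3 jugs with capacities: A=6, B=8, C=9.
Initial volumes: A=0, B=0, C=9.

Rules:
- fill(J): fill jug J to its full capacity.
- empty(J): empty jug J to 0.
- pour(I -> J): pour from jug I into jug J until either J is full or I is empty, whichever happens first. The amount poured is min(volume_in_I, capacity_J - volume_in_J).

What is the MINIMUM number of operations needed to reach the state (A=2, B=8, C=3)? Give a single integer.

BFS from (A=0, B=0, C=9). One shortest path:
  1. fill(B) -> (A=0 B=8 C=9)
  2. pour(B -> A) -> (A=6 B=2 C=9)
  3. empty(A) -> (A=0 B=2 C=9)
  4. pour(C -> A) -> (A=6 B=2 C=3)
  5. empty(A) -> (A=0 B=2 C=3)
  6. pour(B -> A) -> (A=2 B=0 C=3)
  7. fill(B) -> (A=2 B=8 C=3)
Reached target in 7 moves.

Answer: 7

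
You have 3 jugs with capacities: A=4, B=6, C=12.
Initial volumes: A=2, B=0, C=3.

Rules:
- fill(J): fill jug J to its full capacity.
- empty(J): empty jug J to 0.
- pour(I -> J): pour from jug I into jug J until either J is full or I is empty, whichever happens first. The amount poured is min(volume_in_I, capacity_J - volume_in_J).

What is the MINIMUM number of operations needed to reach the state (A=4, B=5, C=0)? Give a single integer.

BFS from (A=2, B=0, C=3). One shortest path:
  1. pour(A -> B) -> (A=0 B=2 C=3)
  2. fill(A) -> (A=4 B=2 C=3)
  3. pour(C -> B) -> (A=4 B=5 C=0)
Reached target in 3 moves.

Answer: 3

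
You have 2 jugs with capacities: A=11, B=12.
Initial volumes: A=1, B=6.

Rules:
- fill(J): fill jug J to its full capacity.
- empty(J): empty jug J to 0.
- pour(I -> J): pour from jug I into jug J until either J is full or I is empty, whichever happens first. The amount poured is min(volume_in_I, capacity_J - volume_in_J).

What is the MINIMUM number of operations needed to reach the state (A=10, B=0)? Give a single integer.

BFS from (A=1, B=6). One shortest path:
  1. fill(A) -> (A=11 B=6)
  2. empty(B) -> (A=11 B=0)
  3. pour(A -> B) -> (A=0 B=11)
  4. fill(A) -> (A=11 B=11)
  5. pour(A -> B) -> (A=10 B=12)
  6. empty(B) -> (A=10 B=0)
Reached target in 6 moves.

Answer: 6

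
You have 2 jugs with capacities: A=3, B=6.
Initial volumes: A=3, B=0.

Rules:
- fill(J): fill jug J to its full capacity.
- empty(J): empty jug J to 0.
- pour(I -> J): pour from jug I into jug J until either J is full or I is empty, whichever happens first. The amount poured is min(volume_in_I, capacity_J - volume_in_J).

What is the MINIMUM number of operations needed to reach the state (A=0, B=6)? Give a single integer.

Answer: 2

Derivation:
BFS from (A=3, B=0). One shortest path:
  1. empty(A) -> (A=0 B=0)
  2. fill(B) -> (A=0 B=6)
Reached target in 2 moves.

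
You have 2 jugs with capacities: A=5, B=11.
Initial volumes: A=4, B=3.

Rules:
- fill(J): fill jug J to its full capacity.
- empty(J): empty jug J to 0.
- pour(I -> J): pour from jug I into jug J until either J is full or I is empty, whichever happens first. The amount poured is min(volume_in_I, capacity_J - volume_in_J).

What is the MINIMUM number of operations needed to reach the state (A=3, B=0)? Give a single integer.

Answer: 2

Derivation:
BFS from (A=4, B=3). One shortest path:
  1. empty(A) -> (A=0 B=3)
  2. pour(B -> A) -> (A=3 B=0)
Reached target in 2 moves.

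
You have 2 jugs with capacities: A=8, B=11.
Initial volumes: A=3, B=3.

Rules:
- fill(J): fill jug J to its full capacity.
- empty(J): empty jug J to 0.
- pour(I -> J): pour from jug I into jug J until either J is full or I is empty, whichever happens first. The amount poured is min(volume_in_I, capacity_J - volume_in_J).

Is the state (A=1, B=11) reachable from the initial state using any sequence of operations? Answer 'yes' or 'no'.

BFS from (A=3, B=3):
  1. pour(B -> A) -> (A=6 B=0)
  2. fill(B) -> (A=6 B=11)
  3. pour(B -> A) -> (A=8 B=9)
  4. empty(A) -> (A=0 B=9)
  5. pour(B -> A) -> (A=8 B=1)
  6. empty(A) -> (A=0 B=1)
  7. pour(B -> A) -> (A=1 B=0)
  8. fill(B) -> (A=1 B=11)
Target reached → yes.

Answer: yes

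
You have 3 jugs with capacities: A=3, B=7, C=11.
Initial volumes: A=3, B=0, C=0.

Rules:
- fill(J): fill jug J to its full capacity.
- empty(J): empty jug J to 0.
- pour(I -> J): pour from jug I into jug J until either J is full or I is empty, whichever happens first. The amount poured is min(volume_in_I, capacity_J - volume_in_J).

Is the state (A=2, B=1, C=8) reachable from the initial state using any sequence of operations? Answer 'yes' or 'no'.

BFS explored all 264 reachable states.
Reachable set includes: (0,0,0), (0,0,1), (0,0,2), (0,0,3), (0,0,4), (0,0,5), (0,0,6), (0,0,7), (0,0,8), (0,0,9), (0,0,10), (0,0,11) ...
Target (A=2, B=1, C=8) not in reachable set → no.

Answer: no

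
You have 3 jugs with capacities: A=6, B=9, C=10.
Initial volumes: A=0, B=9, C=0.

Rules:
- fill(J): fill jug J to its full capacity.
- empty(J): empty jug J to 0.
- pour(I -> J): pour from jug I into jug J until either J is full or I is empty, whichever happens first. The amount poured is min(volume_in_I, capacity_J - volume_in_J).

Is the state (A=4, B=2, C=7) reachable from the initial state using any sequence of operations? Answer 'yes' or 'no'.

BFS explored all 410 reachable states.
Reachable set includes: (0,0,0), (0,0,1), (0,0,2), (0,0,3), (0,0,4), (0,0,5), (0,0,6), (0,0,7), (0,0,8), (0,0,9), (0,0,10), (0,1,0) ...
Target (A=4, B=2, C=7) not in reachable set → no.

Answer: no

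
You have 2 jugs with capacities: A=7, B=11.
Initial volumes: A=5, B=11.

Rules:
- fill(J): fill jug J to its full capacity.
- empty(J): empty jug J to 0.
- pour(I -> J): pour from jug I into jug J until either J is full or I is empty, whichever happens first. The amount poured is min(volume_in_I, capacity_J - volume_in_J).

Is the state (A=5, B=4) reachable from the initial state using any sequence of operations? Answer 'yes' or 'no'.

Answer: no

Derivation:
BFS explored all 36 reachable states.
Reachable set includes: (0,0), (0,1), (0,2), (0,3), (0,4), (0,5), (0,6), (0,7), (0,8), (0,9), (0,10), (0,11) ...
Target (A=5, B=4) not in reachable set → no.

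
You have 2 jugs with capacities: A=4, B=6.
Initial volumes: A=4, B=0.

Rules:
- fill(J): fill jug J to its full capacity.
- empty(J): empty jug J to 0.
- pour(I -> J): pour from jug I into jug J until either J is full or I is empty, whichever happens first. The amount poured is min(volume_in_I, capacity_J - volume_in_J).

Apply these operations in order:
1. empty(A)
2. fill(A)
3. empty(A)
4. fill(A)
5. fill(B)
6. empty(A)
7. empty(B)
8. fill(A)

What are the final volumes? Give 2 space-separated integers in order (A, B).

Answer: 4 0

Derivation:
Step 1: empty(A) -> (A=0 B=0)
Step 2: fill(A) -> (A=4 B=0)
Step 3: empty(A) -> (A=0 B=0)
Step 4: fill(A) -> (A=4 B=0)
Step 5: fill(B) -> (A=4 B=6)
Step 6: empty(A) -> (A=0 B=6)
Step 7: empty(B) -> (A=0 B=0)
Step 8: fill(A) -> (A=4 B=0)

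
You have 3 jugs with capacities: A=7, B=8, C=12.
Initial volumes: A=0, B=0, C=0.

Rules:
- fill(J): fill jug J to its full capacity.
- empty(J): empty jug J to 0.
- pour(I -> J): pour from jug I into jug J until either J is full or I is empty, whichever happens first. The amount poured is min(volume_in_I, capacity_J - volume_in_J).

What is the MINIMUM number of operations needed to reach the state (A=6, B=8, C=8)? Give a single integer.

Answer: 6

Derivation:
BFS from (A=0, B=0, C=0). One shortest path:
  1. fill(A) -> (A=7 B=0 C=0)
  2. fill(B) -> (A=7 B=8 C=0)
  3. pour(B -> C) -> (A=7 B=0 C=8)
  4. pour(A -> B) -> (A=0 B=7 C=8)
  5. fill(A) -> (A=7 B=7 C=8)
  6. pour(A -> B) -> (A=6 B=8 C=8)
Reached target in 6 moves.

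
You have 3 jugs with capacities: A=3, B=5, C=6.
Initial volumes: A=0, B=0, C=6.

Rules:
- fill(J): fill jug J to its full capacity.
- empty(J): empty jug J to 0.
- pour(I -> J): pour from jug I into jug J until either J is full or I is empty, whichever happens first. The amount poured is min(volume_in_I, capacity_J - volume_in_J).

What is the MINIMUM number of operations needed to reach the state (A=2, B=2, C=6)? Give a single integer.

Answer: 6

Derivation:
BFS from (A=0, B=0, C=6). One shortest path:
  1. fill(B) -> (A=0 B=5 C=6)
  2. empty(C) -> (A=0 B=5 C=0)
  3. pour(B -> C) -> (A=0 B=0 C=5)
  4. fill(B) -> (A=0 B=5 C=5)
  5. pour(B -> A) -> (A=3 B=2 C=5)
  6. pour(A -> C) -> (A=2 B=2 C=6)
Reached target in 6 moves.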